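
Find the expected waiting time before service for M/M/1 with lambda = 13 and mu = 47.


rho = 13/47; Wq = rho/(mu - lambda) = 0.0081 hours

0.0081 hours


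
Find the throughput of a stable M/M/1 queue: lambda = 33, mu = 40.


For a stable queue (lambda < mu), throughput = lambda = 33 per hour

33 per hour


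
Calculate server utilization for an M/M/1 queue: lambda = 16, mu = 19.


rho = lambda/mu = 16/19 = 0.8421

0.8421


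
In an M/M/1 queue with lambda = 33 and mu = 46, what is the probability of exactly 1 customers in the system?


rho = 33/46; P(n) = (1-rho)*rho^n = (1-33/46)*(33/46)^1 = 0.2027

0.2027


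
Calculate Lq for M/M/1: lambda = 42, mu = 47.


rho = 42/47; Lq = rho^2/(1-rho) = 7.51

7.51


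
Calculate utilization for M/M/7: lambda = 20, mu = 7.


rho = lambda/(c*mu) = 20/(7*7) = 0.4082

0.4082


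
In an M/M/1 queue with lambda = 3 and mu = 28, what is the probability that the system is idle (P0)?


P0 = 1 - rho = 1 - 3/28 = 0.8929

0.8929


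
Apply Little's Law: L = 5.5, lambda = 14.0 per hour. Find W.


W = L / lambda = 5.5 / 14.0 = 0.3929 hours

0.3929 hours


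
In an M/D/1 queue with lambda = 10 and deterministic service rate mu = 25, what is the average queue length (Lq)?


M/D/1: Lq = rho^2 / (2*(1-rho)) where rho = 10/25; Lq = 0.13

0.13


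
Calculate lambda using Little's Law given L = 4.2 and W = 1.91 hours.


lambda = L / W = 4.2 / 1.91 = 2.2 per hour

2.2 per hour


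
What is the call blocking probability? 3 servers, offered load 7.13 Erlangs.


B(N,A) = (A^N/N!) / sum(A^k/k!, k=0..N) with N=3, A=7.13 = 0.6429

0.6429


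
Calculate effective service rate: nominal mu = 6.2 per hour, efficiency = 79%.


Effective rate = mu * efficiency = 6.2 * 0.79 = 4.9 per hour

4.9 per hour


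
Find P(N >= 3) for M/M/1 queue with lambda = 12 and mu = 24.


P(N >= 3) = rho^3 = (12/24)^3 = 0.125

0.125


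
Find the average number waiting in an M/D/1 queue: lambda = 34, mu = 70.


M/D/1: Lq = rho^2 / (2*(1-rho)) where rho = 34/70; Lq = 0.23

0.23


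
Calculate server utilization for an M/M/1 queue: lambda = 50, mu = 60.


rho = lambda/mu = 50/60 = 0.8333

0.8333


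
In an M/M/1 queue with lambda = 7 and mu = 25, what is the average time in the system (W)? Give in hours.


W = 1/(mu - lambda) = 1/(25 - 7) = 0.0556 hours

0.0556 hours


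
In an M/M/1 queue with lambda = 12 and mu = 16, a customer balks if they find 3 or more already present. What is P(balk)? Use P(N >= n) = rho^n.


P(N >= 3) = rho^3 = (12/16)^3 = 0.4219

0.4219


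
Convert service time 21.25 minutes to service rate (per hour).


mu = 60 / avg_service_time = 60 / 21.25 = 2.82 per hour

2.82 per hour


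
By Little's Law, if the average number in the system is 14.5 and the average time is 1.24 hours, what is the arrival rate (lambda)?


lambda = L / W = 14.5 / 1.24 = 11.69 per hour

11.69 per hour


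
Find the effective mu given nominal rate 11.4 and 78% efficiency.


Effective rate = mu * efficiency = 11.4 * 0.78 = 8.89 per hour

8.89 per hour


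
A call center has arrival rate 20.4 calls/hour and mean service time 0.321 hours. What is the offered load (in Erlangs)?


Offered load a = lambda * E[S] = 20.4 * 0.321 = 6.55 Erlangs

6.55 Erlangs


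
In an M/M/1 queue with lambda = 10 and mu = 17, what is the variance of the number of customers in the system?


rho = 10/17; Var(N) = rho/(1-rho)^2 = 3.47

3.47


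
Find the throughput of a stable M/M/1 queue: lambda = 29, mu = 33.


For a stable queue (lambda < mu), throughput = lambda = 29 per hour

29 per hour


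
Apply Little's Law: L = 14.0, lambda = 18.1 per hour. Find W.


W = L / lambda = 14.0 / 18.1 = 0.7735 hours

0.7735 hours


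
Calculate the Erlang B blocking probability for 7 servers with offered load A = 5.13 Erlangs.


B(N,A) = (A^N/N!) / sum(A^k/k!, k=0..N) with N=7, A=5.13 = 0.1287

0.1287


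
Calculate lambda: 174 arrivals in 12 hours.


lambda = total arrivals / time = 174 / 12 = 14.5 per hour

14.5 per hour


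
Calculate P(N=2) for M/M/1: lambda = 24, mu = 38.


rho = 24/38; P(n) = (1-rho)*rho^n = (1-24/38)*(24/38)^2 = 0.147

0.147


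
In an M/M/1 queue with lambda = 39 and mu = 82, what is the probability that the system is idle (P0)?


P0 = 1 - rho = 1 - 39/82 = 0.5244

0.5244


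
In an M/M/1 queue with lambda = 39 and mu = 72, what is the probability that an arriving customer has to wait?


P(wait) = rho = lambda/mu = 39/72 = 0.5417

0.5417


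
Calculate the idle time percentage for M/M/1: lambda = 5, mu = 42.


Idle fraction = (1 - rho) * 100 = (1 - 5/42) * 100 = 88.1%

88.1%


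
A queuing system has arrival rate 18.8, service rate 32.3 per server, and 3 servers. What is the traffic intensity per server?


rho = lambda / (c * mu) = 18.8 / (3 * 32.3) = 0.194

0.194


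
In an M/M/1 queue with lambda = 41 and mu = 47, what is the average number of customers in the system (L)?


rho = 41/47; L = rho/(1-rho) = 6.83

6.83


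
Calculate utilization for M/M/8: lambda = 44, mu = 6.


rho = lambda/(c*mu) = 44/(8*6) = 0.9167

0.9167


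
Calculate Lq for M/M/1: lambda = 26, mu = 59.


rho = 26/59; Lq = rho^2/(1-rho) = 0.35

0.35


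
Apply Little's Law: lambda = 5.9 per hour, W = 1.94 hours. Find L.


L = lambda * W = 5.9 * 1.94 = 11.45

11.45


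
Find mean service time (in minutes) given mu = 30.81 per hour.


Mean service time = 60/mu = 60/30.81 = 1.95 minutes

1.95 minutes


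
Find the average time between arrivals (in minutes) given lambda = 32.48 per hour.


Mean interarrival time = 60/lambda = 60/32.48 = 1.85 minutes

1.85 minutes


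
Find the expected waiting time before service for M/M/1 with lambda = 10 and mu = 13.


rho = 10/13; Wq = rho/(mu - lambda) = 0.2564 hours

0.2564 hours


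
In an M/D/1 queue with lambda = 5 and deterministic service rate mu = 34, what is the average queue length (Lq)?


M/D/1: Lq = rho^2 / (2*(1-rho)) where rho = 5/34; Lq = 0.01

0.01


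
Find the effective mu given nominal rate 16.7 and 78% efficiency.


Effective rate = mu * efficiency = 16.7 * 0.78 = 13.03 per hour

13.03 per hour


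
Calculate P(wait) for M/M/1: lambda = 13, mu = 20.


P(wait) = rho = lambda/mu = 13/20 = 0.65

0.65


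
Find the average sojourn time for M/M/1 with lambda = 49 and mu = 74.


W = 1/(mu - lambda) = 1/(74 - 49) = 0.04 hours

0.04 hours


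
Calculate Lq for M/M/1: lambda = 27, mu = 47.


rho = 27/47; Lq = rho^2/(1-rho) = 0.78

0.78


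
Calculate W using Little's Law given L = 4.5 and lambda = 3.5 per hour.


W = L / lambda = 4.5 / 3.5 = 1.2857 hours

1.2857 hours


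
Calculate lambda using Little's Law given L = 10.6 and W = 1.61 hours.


lambda = L / W = 10.6 / 1.61 = 6.58 per hour

6.58 per hour


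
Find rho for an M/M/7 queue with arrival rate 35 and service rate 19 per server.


rho = lambda/(c*mu) = 35/(7*19) = 0.2632

0.2632


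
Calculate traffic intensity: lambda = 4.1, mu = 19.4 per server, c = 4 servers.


rho = lambda / (c * mu) = 4.1 / (4 * 19.4) = 0.0528

0.0528


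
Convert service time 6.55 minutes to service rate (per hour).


mu = 60 / avg_service_time = 60 / 6.55 = 9.16 per hour

9.16 per hour


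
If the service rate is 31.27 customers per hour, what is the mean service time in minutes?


Mean service time = 60/mu = 60/31.27 = 1.92 minutes

1.92 minutes


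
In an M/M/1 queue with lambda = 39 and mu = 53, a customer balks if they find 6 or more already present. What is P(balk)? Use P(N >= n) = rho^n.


P(N >= 6) = rho^6 = (39/53)^6 = 0.1588

0.1588


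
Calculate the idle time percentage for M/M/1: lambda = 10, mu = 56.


Idle fraction = (1 - rho) * 100 = (1 - 10/56) * 100 = 82.1%

82.1%


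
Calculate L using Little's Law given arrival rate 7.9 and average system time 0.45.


L = lambda * W = 7.9 * 0.45 = 3.56

3.56


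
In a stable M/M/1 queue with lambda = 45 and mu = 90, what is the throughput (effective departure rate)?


For a stable queue (lambda < mu), throughput = lambda = 45 per hour

45 per hour


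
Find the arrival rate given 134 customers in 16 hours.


lambda = total arrivals / time = 134 / 16 = 8.38 per hour

8.38 per hour


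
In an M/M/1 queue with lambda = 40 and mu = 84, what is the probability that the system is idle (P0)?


P0 = 1 - rho = 1 - 40/84 = 0.5238

0.5238


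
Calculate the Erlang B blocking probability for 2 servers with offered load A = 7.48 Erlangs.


B(N,A) = (A^N/N!) / sum(A^k/k!, k=0..N) with N=2, A=7.48 = 0.7674

0.7674


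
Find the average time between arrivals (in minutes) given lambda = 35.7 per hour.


Mean interarrival time = 60/lambda = 60/35.7 = 1.68 minutes

1.68 minutes


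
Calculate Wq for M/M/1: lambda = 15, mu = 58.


rho = 15/58; Wq = rho/(mu - lambda) = 0.006 hours

0.006 hours


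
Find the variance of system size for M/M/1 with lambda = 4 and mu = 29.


rho = 4/29; Var(N) = rho/(1-rho)^2 = 0.19

0.19


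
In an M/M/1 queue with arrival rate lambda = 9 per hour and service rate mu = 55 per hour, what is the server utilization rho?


rho = lambda/mu = 9/55 = 0.1636

0.1636


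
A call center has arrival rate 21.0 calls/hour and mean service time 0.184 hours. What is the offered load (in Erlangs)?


Offered load a = lambda * E[S] = 21.0 * 0.184 = 3.86 Erlangs

3.86 Erlangs


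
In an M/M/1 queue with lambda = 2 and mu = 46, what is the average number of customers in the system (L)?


rho = 2/46; L = rho/(1-rho) = 0.05

0.05


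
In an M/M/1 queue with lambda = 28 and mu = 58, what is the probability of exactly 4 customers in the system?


rho = 28/58; P(n) = (1-rho)*rho^n = (1-28/58)*(28/58)^4 = 0.0281

0.0281


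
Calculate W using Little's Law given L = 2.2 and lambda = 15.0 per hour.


W = L / lambda = 2.2 / 15.0 = 0.1467 hours

0.1467 hours


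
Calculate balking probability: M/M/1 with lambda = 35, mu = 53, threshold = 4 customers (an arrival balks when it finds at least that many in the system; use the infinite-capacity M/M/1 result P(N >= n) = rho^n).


P(N >= 4) = rho^4 = (35/53)^4 = 0.1902

0.1902


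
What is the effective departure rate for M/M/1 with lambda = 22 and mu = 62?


For a stable queue (lambda < mu), throughput = lambda = 22 per hour

22 per hour


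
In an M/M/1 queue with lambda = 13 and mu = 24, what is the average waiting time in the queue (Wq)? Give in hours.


rho = 13/24; Wq = rho/(mu - lambda) = 0.0492 hours

0.0492 hours


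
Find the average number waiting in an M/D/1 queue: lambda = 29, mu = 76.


M/D/1: Lq = rho^2 / (2*(1-rho)) where rho = 29/76; Lq = 0.12

0.12


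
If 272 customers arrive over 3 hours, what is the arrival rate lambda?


lambda = total arrivals / time = 272 / 3 = 90.67 per hour

90.67 per hour


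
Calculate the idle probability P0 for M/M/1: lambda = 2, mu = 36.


P0 = 1 - rho = 1 - 2/36 = 0.9444

0.9444


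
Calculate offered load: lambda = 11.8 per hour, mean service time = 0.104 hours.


Offered load a = lambda * E[S] = 11.8 * 0.104 = 1.23 Erlangs

1.23 Erlangs


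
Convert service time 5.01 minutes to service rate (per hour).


mu = 60 / avg_service_time = 60 / 5.01 = 11.98 per hour

11.98 per hour


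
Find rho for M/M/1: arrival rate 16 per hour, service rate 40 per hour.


rho = lambda/mu = 16/40 = 0.4

0.4


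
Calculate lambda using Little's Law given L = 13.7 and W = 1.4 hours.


lambda = L / W = 13.7 / 1.4 = 9.79 per hour

9.79 per hour


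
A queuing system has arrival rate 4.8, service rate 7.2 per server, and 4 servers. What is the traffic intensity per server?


rho = lambda / (c * mu) = 4.8 / (4 * 7.2) = 0.1667

0.1667


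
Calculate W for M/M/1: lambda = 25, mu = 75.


W = 1/(mu - lambda) = 1/(75 - 25) = 0.02 hours

0.02 hours


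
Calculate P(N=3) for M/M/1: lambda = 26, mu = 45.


rho = 26/45; P(n) = (1-rho)*rho^n = (1-26/45)*(26/45)^3 = 0.0814

0.0814


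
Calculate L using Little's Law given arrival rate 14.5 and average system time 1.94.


L = lambda * W = 14.5 * 1.94 = 28.13

28.13


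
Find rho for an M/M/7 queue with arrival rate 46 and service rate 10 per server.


rho = lambda/(c*mu) = 46/(7*10) = 0.6571

0.6571


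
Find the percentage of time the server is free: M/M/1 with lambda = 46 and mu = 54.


Idle fraction = (1 - rho) * 100 = (1 - 46/54) * 100 = 14.8%

14.8%


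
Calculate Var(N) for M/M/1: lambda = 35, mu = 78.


rho = 35/78; Var(N) = rho/(1-rho)^2 = 1.48

1.48


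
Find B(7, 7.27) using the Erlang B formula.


B(N,A) = (A^N/N!) / sum(A^k/k!, k=0..N) with N=7, A=7.27 = 0.2654

0.2654


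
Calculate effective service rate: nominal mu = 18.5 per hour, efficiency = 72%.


Effective rate = mu * efficiency = 18.5 * 0.72 = 13.32 per hour

13.32 per hour


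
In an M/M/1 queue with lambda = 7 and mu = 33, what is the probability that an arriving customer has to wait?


P(wait) = rho = lambda/mu = 7/33 = 0.2121

0.2121


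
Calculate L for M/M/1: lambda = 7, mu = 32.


rho = 7/32; L = rho/(1-rho) = 0.28

0.28


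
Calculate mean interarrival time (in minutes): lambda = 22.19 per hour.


Mean interarrival time = 60/lambda = 60/22.19 = 2.7 minutes

2.7 minutes


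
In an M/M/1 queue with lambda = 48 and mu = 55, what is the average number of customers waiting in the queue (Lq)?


rho = 48/55; Lq = rho^2/(1-rho) = 5.98

5.98


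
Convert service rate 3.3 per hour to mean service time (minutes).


Mean service time = 60/mu = 60/3.3 = 18.18 minutes

18.18 minutes


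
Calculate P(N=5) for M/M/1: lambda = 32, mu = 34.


rho = 32/34; P(n) = (1-rho)*rho^n = (1-32/34)*(32/34)^5 = 0.0434

0.0434


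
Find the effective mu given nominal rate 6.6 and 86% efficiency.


Effective rate = mu * efficiency = 6.6 * 0.86 = 5.68 per hour

5.68 per hour


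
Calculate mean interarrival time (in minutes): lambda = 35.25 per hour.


Mean interarrival time = 60/lambda = 60/35.25 = 1.7 minutes

1.7 minutes


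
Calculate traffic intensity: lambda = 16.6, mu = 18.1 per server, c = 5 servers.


rho = lambda / (c * mu) = 16.6 / (5 * 18.1) = 0.1834

0.1834


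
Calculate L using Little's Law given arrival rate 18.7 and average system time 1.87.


L = lambda * W = 18.7 * 1.87 = 34.97

34.97


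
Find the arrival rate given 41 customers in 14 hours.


lambda = total arrivals / time = 41 / 14 = 2.93 per hour

2.93 per hour


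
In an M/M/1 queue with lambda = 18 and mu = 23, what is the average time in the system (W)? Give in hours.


W = 1/(mu - lambda) = 1/(23 - 18) = 0.2 hours

0.2 hours


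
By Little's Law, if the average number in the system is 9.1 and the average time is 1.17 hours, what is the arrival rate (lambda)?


lambda = L / W = 9.1 / 1.17 = 7.78 per hour

7.78 per hour


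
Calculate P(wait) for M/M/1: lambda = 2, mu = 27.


P(wait) = rho = lambda/mu = 2/27 = 0.0741

0.0741


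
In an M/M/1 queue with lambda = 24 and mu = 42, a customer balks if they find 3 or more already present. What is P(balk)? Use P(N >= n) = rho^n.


P(N >= 3) = rho^3 = (24/42)^3 = 0.1866

0.1866


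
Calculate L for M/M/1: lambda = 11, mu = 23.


rho = 11/23; L = rho/(1-rho) = 0.92

0.92


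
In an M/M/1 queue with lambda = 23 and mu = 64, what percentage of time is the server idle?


Idle fraction = (1 - rho) * 100 = (1 - 23/64) * 100 = 64.1%

64.1%


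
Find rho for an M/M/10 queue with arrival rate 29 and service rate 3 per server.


rho = lambda/(c*mu) = 29/(10*3) = 0.9667

0.9667


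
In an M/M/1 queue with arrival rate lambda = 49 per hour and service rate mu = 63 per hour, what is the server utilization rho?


rho = lambda/mu = 49/63 = 0.7778

0.7778


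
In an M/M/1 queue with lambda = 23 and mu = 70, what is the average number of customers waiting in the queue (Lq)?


rho = 23/70; Lq = rho^2/(1-rho) = 0.16

0.16


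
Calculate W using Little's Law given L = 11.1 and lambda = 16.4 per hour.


W = L / lambda = 11.1 / 16.4 = 0.6768 hours

0.6768 hours


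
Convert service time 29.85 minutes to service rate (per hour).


mu = 60 / avg_service_time = 60 / 29.85 = 2.01 per hour

2.01 per hour


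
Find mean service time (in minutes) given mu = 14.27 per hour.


Mean service time = 60/mu = 60/14.27 = 4.2 minutes

4.2 minutes


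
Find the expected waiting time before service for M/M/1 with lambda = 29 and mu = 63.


rho = 29/63; Wq = rho/(mu - lambda) = 0.0135 hours

0.0135 hours


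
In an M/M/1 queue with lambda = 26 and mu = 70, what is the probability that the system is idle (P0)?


P0 = 1 - rho = 1 - 26/70 = 0.6286

0.6286


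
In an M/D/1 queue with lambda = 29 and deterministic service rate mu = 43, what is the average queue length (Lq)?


M/D/1: Lq = rho^2 / (2*(1-rho)) where rho = 29/43; Lq = 0.7

0.7


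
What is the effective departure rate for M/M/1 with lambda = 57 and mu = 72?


For a stable queue (lambda < mu), throughput = lambda = 57 per hour

57 per hour


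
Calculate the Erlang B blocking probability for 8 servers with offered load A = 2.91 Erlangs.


B(N,A) = (A^N/N!) / sum(A^k/k!, k=0..N) with N=8, A=2.91 = 0.007

0.007


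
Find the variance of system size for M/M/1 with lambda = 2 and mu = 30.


rho = 2/30; Var(N) = rho/(1-rho)^2 = 0.08

0.08


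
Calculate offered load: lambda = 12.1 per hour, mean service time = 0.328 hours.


Offered load a = lambda * E[S] = 12.1 * 0.328 = 3.97 Erlangs

3.97 Erlangs


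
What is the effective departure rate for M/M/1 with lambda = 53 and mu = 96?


For a stable queue (lambda < mu), throughput = lambda = 53 per hour

53 per hour


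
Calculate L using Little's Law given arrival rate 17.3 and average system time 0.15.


L = lambda * W = 17.3 * 0.15 = 2.6

2.6


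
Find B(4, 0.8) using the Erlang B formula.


B(N,A) = (A^N/N!) / sum(A^k/k!, k=0..N) with N=4, A=0.8 = 0.0077

0.0077


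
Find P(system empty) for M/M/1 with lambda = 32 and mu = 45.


P0 = 1 - rho = 1 - 32/45 = 0.2889

0.2889


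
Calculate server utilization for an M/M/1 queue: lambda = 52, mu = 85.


rho = lambda/mu = 52/85 = 0.6118

0.6118


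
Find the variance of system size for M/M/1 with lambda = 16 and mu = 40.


rho = 16/40; Var(N) = rho/(1-rho)^2 = 1.11

1.11


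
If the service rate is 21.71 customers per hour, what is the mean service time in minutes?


Mean service time = 60/mu = 60/21.71 = 2.76 minutes

2.76 minutes


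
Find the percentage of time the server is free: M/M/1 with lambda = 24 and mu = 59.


Idle fraction = (1 - rho) * 100 = (1 - 24/59) * 100 = 59.3%

59.3%


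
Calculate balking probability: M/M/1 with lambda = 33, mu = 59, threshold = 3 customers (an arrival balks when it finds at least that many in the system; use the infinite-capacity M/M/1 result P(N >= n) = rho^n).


P(N >= 3) = rho^3 = (33/59)^3 = 0.175

0.175


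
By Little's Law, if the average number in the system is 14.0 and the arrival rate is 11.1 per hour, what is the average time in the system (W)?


W = L / lambda = 14.0 / 11.1 = 1.2613 hours

1.2613 hours


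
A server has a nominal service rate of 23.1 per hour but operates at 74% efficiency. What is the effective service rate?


Effective rate = mu * efficiency = 23.1 * 0.74 = 17.09 per hour

17.09 per hour


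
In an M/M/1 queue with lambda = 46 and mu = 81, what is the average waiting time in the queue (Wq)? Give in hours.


rho = 46/81; Wq = rho/(mu - lambda) = 0.0162 hours

0.0162 hours


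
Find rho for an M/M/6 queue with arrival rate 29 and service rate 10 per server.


rho = lambda/(c*mu) = 29/(6*10) = 0.4833

0.4833


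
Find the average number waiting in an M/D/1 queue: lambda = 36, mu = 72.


M/D/1: Lq = rho^2 / (2*(1-rho)) where rho = 36/72; Lq = 0.25

0.25


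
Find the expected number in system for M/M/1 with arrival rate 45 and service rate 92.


rho = 45/92; L = rho/(1-rho) = 0.96

0.96


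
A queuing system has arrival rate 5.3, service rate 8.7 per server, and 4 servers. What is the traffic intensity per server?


rho = lambda / (c * mu) = 5.3 / (4 * 8.7) = 0.1523

0.1523


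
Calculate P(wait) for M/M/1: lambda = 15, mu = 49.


P(wait) = rho = lambda/mu = 15/49 = 0.3061

0.3061


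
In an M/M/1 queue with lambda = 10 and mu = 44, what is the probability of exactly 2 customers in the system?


rho = 10/44; P(n) = (1-rho)*rho^n = (1-10/44)*(10/44)^2 = 0.0399

0.0399


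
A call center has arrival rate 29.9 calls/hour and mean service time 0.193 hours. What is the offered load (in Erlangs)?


Offered load a = lambda * E[S] = 29.9 * 0.193 = 5.77 Erlangs

5.77 Erlangs


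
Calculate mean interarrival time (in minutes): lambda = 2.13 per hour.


Mean interarrival time = 60/lambda = 60/2.13 = 28.17 minutes

28.17 minutes


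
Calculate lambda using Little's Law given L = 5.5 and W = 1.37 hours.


lambda = L / W = 5.5 / 1.37 = 4.01 per hour

4.01 per hour


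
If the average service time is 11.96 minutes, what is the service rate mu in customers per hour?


mu = 60 / avg_service_time = 60 / 11.96 = 5.02 per hour

5.02 per hour


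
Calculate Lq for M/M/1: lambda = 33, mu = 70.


rho = 33/70; Lq = rho^2/(1-rho) = 0.42

0.42


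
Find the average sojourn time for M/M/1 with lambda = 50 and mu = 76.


W = 1/(mu - lambda) = 1/(76 - 50) = 0.0385 hours

0.0385 hours


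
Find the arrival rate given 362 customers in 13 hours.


lambda = total arrivals / time = 362 / 13 = 27.85 per hour

27.85 per hour


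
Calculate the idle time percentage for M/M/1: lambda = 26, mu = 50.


Idle fraction = (1 - rho) * 100 = (1 - 26/50) * 100 = 48.0%

48.0%


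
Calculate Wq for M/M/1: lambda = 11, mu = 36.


rho = 11/36; Wq = rho/(mu - lambda) = 0.0122 hours

0.0122 hours


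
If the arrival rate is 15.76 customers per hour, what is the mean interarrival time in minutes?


Mean interarrival time = 60/lambda = 60/15.76 = 3.81 minutes

3.81 minutes


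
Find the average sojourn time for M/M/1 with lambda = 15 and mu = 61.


W = 1/(mu - lambda) = 1/(61 - 15) = 0.0217 hours

0.0217 hours


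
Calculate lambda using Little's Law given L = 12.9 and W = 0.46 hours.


lambda = L / W = 12.9 / 0.46 = 28.04 per hour

28.04 per hour


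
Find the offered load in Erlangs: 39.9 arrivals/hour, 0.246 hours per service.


Offered load a = lambda * E[S] = 39.9 * 0.246 = 9.82 Erlangs

9.82 Erlangs


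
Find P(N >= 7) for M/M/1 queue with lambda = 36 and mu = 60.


P(N >= 7) = rho^7 = (36/60)^7 = 0.028

0.028


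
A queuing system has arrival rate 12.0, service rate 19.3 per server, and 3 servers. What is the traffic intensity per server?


rho = lambda / (c * mu) = 12.0 / (3 * 19.3) = 0.2073

0.2073


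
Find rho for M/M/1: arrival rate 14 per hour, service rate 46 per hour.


rho = lambda/mu = 14/46 = 0.3043

0.3043


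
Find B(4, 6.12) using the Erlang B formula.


B(N,A) = (A^N/N!) / sum(A^k/k!, k=0..N) with N=4, A=6.12 = 0.4771

0.4771


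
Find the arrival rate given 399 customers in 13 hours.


lambda = total arrivals / time = 399 / 13 = 30.69 per hour

30.69 per hour


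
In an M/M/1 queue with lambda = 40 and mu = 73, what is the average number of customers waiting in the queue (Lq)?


rho = 40/73; Lq = rho^2/(1-rho) = 0.66

0.66


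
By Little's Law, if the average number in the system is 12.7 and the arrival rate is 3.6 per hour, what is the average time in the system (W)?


W = L / lambda = 12.7 / 3.6 = 3.5278 hours

3.5278 hours


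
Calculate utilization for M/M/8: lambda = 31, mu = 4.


rho = lambda/(c*mu) = 31/(8*4) = 0.9688

0.9688


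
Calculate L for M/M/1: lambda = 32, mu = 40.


rho = 32/40; L = rho/(1-rho) = 4.0

4.0


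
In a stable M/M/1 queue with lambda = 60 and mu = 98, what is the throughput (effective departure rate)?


For a stable queue (lambda < mu), throughput = lambda = 60 per hour

60 per hour


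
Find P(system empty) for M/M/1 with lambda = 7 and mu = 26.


P0 = 1 - rho = 1 - 7/26 = 0.7308

0.7308


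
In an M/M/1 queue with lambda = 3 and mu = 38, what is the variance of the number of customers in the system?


rho = 3/38; Var(N) = rho/(1-rho)^2 = 0.09

0.09


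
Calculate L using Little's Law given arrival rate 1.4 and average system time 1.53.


L = lambda * W = 1.4 * 1.53 = 2.14

2.14


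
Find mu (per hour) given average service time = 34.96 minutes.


mu = 60 / avg_service_time = 60 / 34.96 = 1.72 per hour

1.72 per hour


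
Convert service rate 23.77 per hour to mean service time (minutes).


Mean service time = 60/mu = 60/23.77 = 2.52 minutes

2.52 minutes


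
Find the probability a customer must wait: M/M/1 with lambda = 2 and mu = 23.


P(wait) = rho = lambda/mu = 2/23 = 0.087

0.087


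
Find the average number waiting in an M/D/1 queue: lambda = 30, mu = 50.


M/D/1: Lq = rho^2 / (2*(1-rho)) where rho = 30/50; Lq = 0.45

0.45


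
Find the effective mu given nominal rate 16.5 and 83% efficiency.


Effective rate = mu * efficiency = 16.5 * 0.83 = 13.7 per hour

13.7 per hour


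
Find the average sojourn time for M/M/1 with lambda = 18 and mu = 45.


W = 1/(mu - lambda) = 1/(45 - 18) = 0.037 hours

0.037 hours


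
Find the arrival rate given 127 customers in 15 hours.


lambda = total arrivals / time = 127 / 15 = 8.47 per hour

8.47 per hour


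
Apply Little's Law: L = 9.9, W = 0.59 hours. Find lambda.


lambda = L / W = 9.9 / 0.59 = 16.78 per hour

16.78 per hour


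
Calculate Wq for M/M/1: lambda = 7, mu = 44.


rho = 7/44; Wq = rho/(mu - lambda) = 0.0043 hours

0.0043 hours


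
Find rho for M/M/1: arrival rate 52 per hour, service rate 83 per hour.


rho = lambda/mu = 52/83 = 0.6265

0.6265


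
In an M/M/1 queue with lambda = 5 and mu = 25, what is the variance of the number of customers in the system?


rho = 5/25; Var(N) = rho/(1-rho)^2 = 0.31

0.31


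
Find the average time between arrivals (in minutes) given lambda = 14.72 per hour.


Mean interarrival time = 60/lambda = 60/14.72 = 4.08 minutes

4.08 minutes


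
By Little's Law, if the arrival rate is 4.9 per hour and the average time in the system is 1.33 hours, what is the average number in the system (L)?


L = lambda * W = 4.9 * 1.33 = 6.52

6.52


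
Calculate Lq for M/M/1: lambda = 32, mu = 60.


rho = 32/60; Lq = rho^2/(1-rho) = 0.61

0.61


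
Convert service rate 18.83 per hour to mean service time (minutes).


Mean service time = 60/mu = 60/18.83 = 3.19 minutes

3.19 minutes


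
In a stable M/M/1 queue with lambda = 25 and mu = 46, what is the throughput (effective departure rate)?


For a stable queue (lambda < mu), throughput = lambda = 25 per hour

25 per hour


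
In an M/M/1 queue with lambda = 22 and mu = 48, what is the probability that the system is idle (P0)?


P0 = 1 - rho = 1 - 22/48 = 0.5417

0.5417


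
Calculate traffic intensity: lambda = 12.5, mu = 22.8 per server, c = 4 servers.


rho = lambda / (c * mu) = 12.5 / (4 * 22.8) = 0.1371

0.1371


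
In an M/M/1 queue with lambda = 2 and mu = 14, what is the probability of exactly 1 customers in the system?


rho = 2/14; P(n) = (1-rho)*rho^n = (1-2/14)*(2/14)^1 = 0.1224

0.1224


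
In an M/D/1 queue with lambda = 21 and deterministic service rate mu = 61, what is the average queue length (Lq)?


M/D/1: Lq = rho^2 / (2*(1-rho)) where rho = 21/61; Lq = 0.09

0.09


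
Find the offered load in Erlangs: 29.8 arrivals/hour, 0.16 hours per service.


Offered load a = lambda * E[S] = 29.8 * 0.16 = 4.77 Erlangs

4.77 Erlangs


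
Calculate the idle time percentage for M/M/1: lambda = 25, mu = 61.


Idle fraction = (1 - rho) * 100 = (1 - 25/61) * 100 = 59.0%

59.0%


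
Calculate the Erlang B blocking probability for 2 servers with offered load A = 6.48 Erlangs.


B(N,A) = (A^N/N!) / sum(A^k/k!, k=0..N) with N=2, A=6.48 = 0.7373

0.7373


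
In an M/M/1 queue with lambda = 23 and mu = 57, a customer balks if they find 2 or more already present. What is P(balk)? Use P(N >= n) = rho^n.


P(N >= 2) = rho^2 = (23/57)^2 = 0.1628

0.1628


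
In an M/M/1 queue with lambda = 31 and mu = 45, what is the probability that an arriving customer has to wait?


P(wait) = rho = lambda/mu = 31/45 = 0.6889

0.6889


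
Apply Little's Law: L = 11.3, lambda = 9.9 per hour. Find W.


W = L / lambda = 11.3 / 9.9 = 1.1414 hours

1.1414 hours


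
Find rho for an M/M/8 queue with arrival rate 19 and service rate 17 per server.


rho = lambda/(c*mu) = 19/(8*17) = 0.1397

0.1397


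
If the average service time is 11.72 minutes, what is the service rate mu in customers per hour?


mu = 60 / avg_service_time = 60 / 11.72 = 5.12 per hour

5.12 per hour


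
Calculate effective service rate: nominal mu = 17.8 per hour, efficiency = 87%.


Effective rate = mu * efficiency = 17.8 * 0.87 = 15.49 per hour

15.49 per hour


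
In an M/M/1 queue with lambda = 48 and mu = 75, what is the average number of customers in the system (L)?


rho = 48/75; L = rho/(1-rho) = 1.78

1.78


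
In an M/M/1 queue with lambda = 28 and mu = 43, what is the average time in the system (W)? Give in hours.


W = 1/(mu - lambda) = 1/(43 - 28) = 0.0667 hours

0.0667 hours


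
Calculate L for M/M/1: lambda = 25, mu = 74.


rho = 25/74; L = rho/(1-rho) = 0.51

0.51


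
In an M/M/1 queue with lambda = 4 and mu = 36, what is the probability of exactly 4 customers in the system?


rho = 4/36; P(n) = (1-rho)*rho^n = (1-4/36)*(4/36)^4 = 0.0001

0.0001


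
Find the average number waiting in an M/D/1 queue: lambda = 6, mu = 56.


M/D/1: Lq = rho^2 / (2*(1-rho)) where rho = 6/56; Lq = 0.01

0.01


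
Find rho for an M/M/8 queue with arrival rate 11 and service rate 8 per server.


rho = lambda/(c*mu) = 11/(8*8) = 0.1719

0.1719


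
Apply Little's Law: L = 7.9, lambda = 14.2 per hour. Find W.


W = L / lambda = 7.9 / 14.2 = 0.5563 hours

0.5563 hours


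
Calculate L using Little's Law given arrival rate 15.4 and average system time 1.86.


L = lambda * W = 15.4 * 1.86 = 28.64

28.64


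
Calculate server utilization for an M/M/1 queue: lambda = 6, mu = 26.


rho = lambda/mu = 6/26 = 0.2308

0.2308


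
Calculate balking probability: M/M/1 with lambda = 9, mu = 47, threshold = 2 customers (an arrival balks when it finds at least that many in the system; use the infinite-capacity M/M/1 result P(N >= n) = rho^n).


P(N >= 2) = rho^2 = (9/47)^2 = 0.0367

0.0367


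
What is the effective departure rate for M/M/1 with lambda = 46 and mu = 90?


For a stable queue (lambda < mu), throughput = lambda = 46 per hour

46 per hour


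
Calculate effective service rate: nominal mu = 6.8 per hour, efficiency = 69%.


Effective rate = mu * efficiency = 6.8 * 0.69 = 4.69 per hour

4.69 per hour


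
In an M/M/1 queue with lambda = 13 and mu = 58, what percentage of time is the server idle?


Idle fraction = (1 - rho) * 100 = (1 - 13/58) * 100 = 77.6%

77.6%


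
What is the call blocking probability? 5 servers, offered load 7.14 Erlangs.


B(N,A) = (A^N/N!) / sum(A^k/k!, k=0..N) with N=5, A=7.14 = 0.4329

0.4329


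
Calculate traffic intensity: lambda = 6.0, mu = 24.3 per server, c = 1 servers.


rho = lambda / (c * mu) = 6.0 / (1 * 24.3) = 0.2469

0.2469


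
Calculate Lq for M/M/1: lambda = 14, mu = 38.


rho = 14/38; Lq = rho^2/(1-rho) = 0.21

0.21


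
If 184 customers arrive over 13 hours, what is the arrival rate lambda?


lambda = total arrivals / time = 184 / 13 = 14.15 per hour

14.15 per hour


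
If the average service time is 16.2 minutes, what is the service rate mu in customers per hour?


mu = 60 / avg_service_time = 60 / 16.2 = 3.7 per hour

3.7 per hour


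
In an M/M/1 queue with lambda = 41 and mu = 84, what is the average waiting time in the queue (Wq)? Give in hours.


rho = 41/84; Wq = rho/(mu - lambda) = 0.0114 hours

0.0114 hours


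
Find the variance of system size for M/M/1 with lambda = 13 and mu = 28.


rho = 13/28; Var(N) = rho/(1-rho)^2 = 1.62

1.62


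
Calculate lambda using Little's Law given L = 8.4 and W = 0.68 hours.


lambda = L / W = 8.4 / 0.68 = 12.35 per hour

12.35 per hour


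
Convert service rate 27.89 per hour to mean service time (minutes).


Mean service time = 60/mu = 60/27.89 = 2.15 minutes

2.15 minutes


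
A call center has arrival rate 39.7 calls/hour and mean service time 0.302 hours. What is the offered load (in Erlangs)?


Offered load a = lambda * E[S] = 39.7 * 0.302 = 11.99 Erlangs

11.99 Erlangs


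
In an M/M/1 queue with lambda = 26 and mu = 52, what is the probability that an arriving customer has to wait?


P(wait) = rho = lambda/mu = 26/52 = 0.5

0.5


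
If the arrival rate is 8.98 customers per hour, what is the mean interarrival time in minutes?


Mean interarrival time = 60/lambda = 60/8.98 = 6.68 minutes

6.68 minutes


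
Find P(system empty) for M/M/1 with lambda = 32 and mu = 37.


P0 = 1 - rho = 1 - 32/37 = 0.1351

0.1351


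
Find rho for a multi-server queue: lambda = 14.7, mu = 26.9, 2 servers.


rho = lambda / (c * mu) = 14.7 / (2 * 26.9) = 0.2732

0.2732


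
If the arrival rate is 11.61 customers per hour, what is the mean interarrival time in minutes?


Mean interarrival time = 60/lambda = 60/11.61 = 5.17 minutes

5.17 minutes


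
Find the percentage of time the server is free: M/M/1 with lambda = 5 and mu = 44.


Idle fraction = (1 - rho) * 100 = (1 - 5/44) * 100 = 88.6%

88.6%


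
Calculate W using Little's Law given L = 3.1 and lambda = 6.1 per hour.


W = L / lambda = 3.1 / 6.1 = 0.5082 hours

0.5082 hours


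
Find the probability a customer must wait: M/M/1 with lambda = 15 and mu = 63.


P(wait) = rho = lambda/mu = 15/63 = 0.2381

0.2381


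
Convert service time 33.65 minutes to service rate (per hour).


mu = 60 / avg_service_time = 60 / 33.65 = 1.78 per hour

1.78 per hour


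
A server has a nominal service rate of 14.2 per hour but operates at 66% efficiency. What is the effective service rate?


Effective rate = mu * efficiency = 14.2 * 0.66 = 9.37 per hour

9.37 per hour


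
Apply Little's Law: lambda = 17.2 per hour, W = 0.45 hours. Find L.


L = lambda * W = 17.2 * 0.45 = 7.74

7.74


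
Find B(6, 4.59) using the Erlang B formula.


B(N,A) = (A^N/N!) / sum(A^k/k!, k=0..N) with N=6, A=4.59 = 0.1609

0.1609


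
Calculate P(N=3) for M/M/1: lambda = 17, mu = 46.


rho = 17/46; P(n) = (1-rho)*rho^n = (1-17/46)*(17/46)^3 = 0.0318

0.0318


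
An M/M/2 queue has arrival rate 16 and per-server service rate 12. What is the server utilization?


rho = lambda/(c*mu) = 16/(2*12) = 0.6667

0.6667


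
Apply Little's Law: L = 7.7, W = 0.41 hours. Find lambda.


lambda = L / W = 7.7 / 0.41 = 18.78 per hour

18.78 per hour


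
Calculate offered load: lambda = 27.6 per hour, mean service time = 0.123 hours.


Offered load a = lambda * E[S] = 27.6 * 0.123 = 3.39 Erlangs

3.39 Erlangs


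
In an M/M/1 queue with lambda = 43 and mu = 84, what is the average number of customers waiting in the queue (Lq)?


rho = 43/84; Lq = rho^2/(1-rho) = 0.54

0.54


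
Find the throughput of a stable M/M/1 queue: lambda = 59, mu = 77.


For a stable queue (lambda < mu), throughput = lambda = 59 per hour

59 per hour


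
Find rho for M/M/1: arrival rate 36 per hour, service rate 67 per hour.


rho = lambda/mu = 36/67 = 0.5373

0.5373


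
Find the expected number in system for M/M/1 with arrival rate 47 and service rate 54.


rho = 47/54; L = rho/(1-rho) = 6.71

6.71


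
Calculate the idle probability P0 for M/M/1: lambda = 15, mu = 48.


P0 = 1 - rho = 1 - 15/48 = 0.6875

0.6875


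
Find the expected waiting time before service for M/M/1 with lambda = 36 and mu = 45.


rho = 36/45; Wq = rho/(mu - lambda) = 0.0889 hours

0.0889 hours


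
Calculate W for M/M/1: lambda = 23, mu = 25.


W = 1/(mu - lambda) = 1/(25 - 23) = 0.5 hours

0.5 hours


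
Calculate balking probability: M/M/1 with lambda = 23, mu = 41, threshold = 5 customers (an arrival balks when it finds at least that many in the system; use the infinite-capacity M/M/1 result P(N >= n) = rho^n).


P(N >= 5) = rho^5 = (23/41)^5 = 0.0556

0.0556


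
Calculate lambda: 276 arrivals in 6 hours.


lambda = total arrivals / time = 276 / 6 = 46.0 per hour

46.0 per hour


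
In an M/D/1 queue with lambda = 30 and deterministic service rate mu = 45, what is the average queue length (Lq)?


M/D/1: Lq = rho^2 / (2*(1-rho)) where rho = 30/45; Lq = 0.67

0.67


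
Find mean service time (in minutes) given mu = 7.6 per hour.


Mean service time = 60/mu = 60/7.6 = 7.89 minutes

7.89 minutes


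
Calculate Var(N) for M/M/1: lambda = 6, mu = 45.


rho = 6/45; Var(N) = rho/(1-rho)^2 = 0.18

0.18


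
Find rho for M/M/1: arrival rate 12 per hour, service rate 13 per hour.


rho = lambda/mu = 12/13 = 0.9231

0.9231


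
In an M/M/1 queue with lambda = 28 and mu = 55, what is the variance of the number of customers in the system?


rho = 28/55; Var(N) = rho/(1-rho)^2 = 2.11

2.11


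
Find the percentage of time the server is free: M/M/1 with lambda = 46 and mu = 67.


Idle fraction = (1 - rho) * 100 = (1 - 46/67) * 100 = 31.3%

31.3%


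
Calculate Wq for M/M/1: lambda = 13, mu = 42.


rho = 13/42; Wq = rho/(mu - lambda) = 0.0107 hours

0.0107 hours


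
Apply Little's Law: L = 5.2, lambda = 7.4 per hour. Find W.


W = L / lambda = 5.2 / 7.4 = 0.7027 hours

0.7027 hours


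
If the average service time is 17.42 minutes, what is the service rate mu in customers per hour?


mu = 60 / avg_service_time = 60 / 17.42 = 3.44 per hour

3.44 per hour


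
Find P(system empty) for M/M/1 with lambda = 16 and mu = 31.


P0 = 1 - rho = 1 - 16/31 = 0.4839

0.4839


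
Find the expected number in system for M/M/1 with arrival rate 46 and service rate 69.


rho = 46/69; L = rho/(1-rho) = 2.0

2.0


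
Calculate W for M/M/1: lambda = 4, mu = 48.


W = 1/(mu - lambda) = 1/(48 - 4) = 0.0227 hours

0.0227 hours


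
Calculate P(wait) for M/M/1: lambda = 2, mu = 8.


P(wait) = rho = lambda/mu = 2/8 = 0.25

0.25


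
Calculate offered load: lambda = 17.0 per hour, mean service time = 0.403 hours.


Offered load a = lambda * E[S] = 17.0 * 0.403 = 6.85 Erlangs

6.85 Erlangs


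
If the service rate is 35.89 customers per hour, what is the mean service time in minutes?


Mean service time = 60/mu = 60/35.89 = 1.67 minutes

1.67 minutes


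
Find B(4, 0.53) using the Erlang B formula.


B(N,A) = (A^N/N!) / sum(A^k/k!, k=0..N) with N=4, A=0.53 = 0.0019

0.0019


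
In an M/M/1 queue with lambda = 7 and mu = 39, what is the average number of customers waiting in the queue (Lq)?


rho = 7/39; Lq = rho^2/(1-rho) = 0.04

0.04


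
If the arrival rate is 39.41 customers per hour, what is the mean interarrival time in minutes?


Mean interarrival time = 60/lambda = 60/39.41 = 1.52 minutes

1.52 minutes
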